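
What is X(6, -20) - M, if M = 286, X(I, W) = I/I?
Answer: -285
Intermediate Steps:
X(I, W) = 1
X(6, -20) - M = 1 - 1*286 = 1 - 286 = -285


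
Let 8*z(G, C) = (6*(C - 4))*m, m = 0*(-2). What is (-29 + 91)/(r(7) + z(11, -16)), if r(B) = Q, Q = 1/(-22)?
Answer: -1364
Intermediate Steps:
m = 0
Q = -1/22 ≈ -0.045455
r(B) = -1/22
z(G, C) = 0 (z(G, C) = ((6*(C - 4))*0)/8 = ((6*(-4 + C))*0)/8 = ((-24 + 6*C)*0)/8 = (1/8)*0 = 0)
(-29 + 91)/(r(7) + z(11, -16)) = (-29 + 91)/(-1/22 + 0) = 62/(-1/22) = 62*(-22) = -1364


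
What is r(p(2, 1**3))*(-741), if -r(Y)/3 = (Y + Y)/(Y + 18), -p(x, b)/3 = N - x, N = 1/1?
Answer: 4446/7 ≈ 635.14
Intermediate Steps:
N = 1
p(x, b) = -3 + 3*x (p(x, b) = -3*(1 - x) = -3 + 3*x)
r(Y) = -6*Y/(18 + Y) (r(Y) = -3*(Y + Y)/(Y + 18) = -3*2*Y/(18 + Y) = -6*Y/(18 + Y))
r(p(2, 1**3))*(-741) = -6*(-3 + 3*2)/(18 + (-3 + 3*2))*(-741) = -6*(-3 + 6)/(18 + (-3 + 6))*(-741) = -6*3/(18 + 3)*(-741) = -6*3/21*(-741) = -6*3*1/21*(-741) = -6/7*(-741) = 4446/7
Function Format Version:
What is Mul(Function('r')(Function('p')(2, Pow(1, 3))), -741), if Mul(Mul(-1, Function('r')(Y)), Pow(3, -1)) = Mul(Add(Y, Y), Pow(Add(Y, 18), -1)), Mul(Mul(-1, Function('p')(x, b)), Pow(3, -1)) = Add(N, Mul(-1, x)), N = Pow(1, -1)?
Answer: Rational(4446, 7) ≈ 635.14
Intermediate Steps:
N = 1
Function('p')(x, b) = Add(-3, Mul(3, x)) (Function('p')(x, b) = Mul(-3, Add(1, Mul(-1, x))) = Add(-3, Mul(3, x)))
Function('r')(Y) = Mul(-6, Y, Pow(Add(18, Y), -1)) (Function('r')(Y) = Mul(-3, Mul(Add(Y, Y), Pow(Add(Y, 18), -1))) = Mul(-3, Mul(Mul(2, Y), Pow(Add(18, Y), -1))) = Mul(-3, Mul(2, Y, Pow(Add(18, Y), -1))) = Mul(-6, Y, Pow(Add(18, Y), -1)))
Mul(Function('r')(Function('p')(2, Pow(1, 3))), -741) = Mul(Mul(-6, Add(-3, Mul(3, 2)), Pow(Add(18, Add(-3, Mul(3, 2))), -1)), -741) = Mul(Mul(-6, Add(-3, 6), Pow(Add(18, Add(-3, 6)), -1)), -741) = Mul(Mul(-6, 3, Pow(Add(18, 3), -1)), -741) = Mul(Mul(-6, 3, Pow(21, -1)), -741) = Mul(Mul(-6, 3, Rational(1, 21)), -741) = Mul(Rational(-6, 7), -741) = Rational(4446, 7)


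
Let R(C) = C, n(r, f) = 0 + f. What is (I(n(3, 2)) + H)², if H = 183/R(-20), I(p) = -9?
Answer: 131769/400 ≈ 329.42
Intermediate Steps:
n(r, f) = f
H = -183/20 (H = 183/(-20) = 183*(-1/20) = -183/20 ≈ -9.1500)
(I(n(3, 2)) + H)² = (-9 - 183/20)² = (-363/20)² = 131769/400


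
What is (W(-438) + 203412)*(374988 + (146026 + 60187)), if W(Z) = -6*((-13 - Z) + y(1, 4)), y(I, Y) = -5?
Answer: 116758631292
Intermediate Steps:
W(Z) = 108 + 6*Z (W(Z) = -6*((-13 - Z) - 5) = -6*(-18 - Z) = 108 + 6*Z)
(W(-438) + 203412)*(374988 + (146026 + 60187)) = ((108 + 6*(-438)) + 203412)*(374988 + (146026 + 60187)) = ((108 - 2628) + 203412)*(374988 + 206213) = (-2520 + 203412)*581201 = 200892*581201 = 116758631292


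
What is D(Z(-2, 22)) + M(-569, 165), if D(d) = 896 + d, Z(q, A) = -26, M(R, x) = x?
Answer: 1035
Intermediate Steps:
D(Z(-2, 22)) + M(-569, 165) = (896 - 26) + 165 = 870 + 165 = 1035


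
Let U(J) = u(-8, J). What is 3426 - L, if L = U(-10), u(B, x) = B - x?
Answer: 3424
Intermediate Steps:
U(J) = -8 - J
L = 2 (L = -8 - 1*(-10) = -8 + 10 = 2)
3426 - L = 3426 - 1*2 = 3426 - 2 = 3424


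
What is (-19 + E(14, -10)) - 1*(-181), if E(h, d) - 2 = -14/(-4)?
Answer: 335/2 ≈ 167.50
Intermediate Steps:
E(h, d) = 11/2 (E(h, d) = 2 - 14/(-4) = 2 - 14*(-1/4) = 2 + 7/2 = 11/2)
(-19 + E(14, -10)) - 1*(-181) = (-19 + 11/2) - 1*(-181) = -27/2 + 181 = 335/2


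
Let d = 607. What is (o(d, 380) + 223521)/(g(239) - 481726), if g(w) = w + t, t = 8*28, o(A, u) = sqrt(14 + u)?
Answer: -74507/160421 - sqrt(394)/481263 ≈ -0.46449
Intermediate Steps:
t = 224
g(w) = 224 + w (g(w) = w + 224 = 224 + w)
(o(d, 380) + 223521)/(g(239) - 481726) = (sqrt(14 + 380) + 223521)/((224 + 239) - 481726) = (sqrt(394) + 223521)/(463 - 481726) = (223521 + sqrt(394))/(-481263) = (223521 + sqrt(394))*(-1/481263) = -74507/160421 - sqrt(394)/481263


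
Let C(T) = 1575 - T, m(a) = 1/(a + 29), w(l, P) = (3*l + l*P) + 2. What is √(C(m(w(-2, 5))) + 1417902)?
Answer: √319382310/15 ≈ 1191.4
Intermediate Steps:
w(l, P) = 2 + 3*l + P*l (w(l, P) = (3*l + P*l) + 2 = 2 + 3*l + P*l)
m(a) = 1/(29 + a)
√(C(m(w(-2, 5))) + 1417902) = √((1575 - 1/(29 + (2 + 3*(-2) + 5*(-2)))) + 1417902) = √((1575 - 1/(29 + (2 - 6 - 10))) + 1417902) = √((1575 - 1/(29 - 14)) + 1417902) = √((1575 - 1/15) + 1417902) = √(23624/15 + 1417902) = √(21292154/15) = √319382310/15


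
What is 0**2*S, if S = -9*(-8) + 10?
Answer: 0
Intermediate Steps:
S = 82 (S = 72 + 10 = 82)
0**2*S = 0**2*82 = 0*82 = 0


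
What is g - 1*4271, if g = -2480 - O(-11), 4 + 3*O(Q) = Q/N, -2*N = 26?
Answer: -263248/39 ≈ -6749.9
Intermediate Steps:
N = -13 (N = -½*26 = -13)
O(Q) = -4/3 - Q/39 (O(Q) = -4/3 + (Q/(-13))/3 = -4/3 + (Q*(-1/13))/3 = -4/3 + (-Q/13)/3 = -4/3 - Q/39)
g = -96679/39 (g = -2480 - (-4/3 - 1/39*(-11)) = -2480 - (-4/3 + 11/39) = -2480 - 1*(-41/39) = -2480 + 41/39 = -96679/39 ≈ -2478.9)
g - 1*4271 = -96679/39 - 1*4271 = -96679/39 - 4271 = -263248/39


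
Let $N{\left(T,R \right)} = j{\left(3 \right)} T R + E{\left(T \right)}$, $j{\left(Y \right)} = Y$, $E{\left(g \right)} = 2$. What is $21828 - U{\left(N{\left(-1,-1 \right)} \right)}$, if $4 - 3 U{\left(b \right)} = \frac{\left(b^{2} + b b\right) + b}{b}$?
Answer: $\frac{65491}{3} \approx 21830.0$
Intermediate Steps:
$N{\left(T,R \right)} = 2 + 3 R T$ ($N{\left(T,R \right)} = 3 T R + 2 = 3 R T + 2 = 2 + 3 R T$)
$U{\left(b \right)} = \frac{4}{3} - \frac{b + 2 b^{2}}{3 b}$ ($U{\left(b \right)} = \frac{4}{3} - \frac{\left(\left(b^{2} + b b\right) + b\right) \frac{1}{b}}{3} = \frac{4}{3} - \frac{\left(\left(b^{2} + b^{2}\right) + b\right) \frac{1}{b}}{3} = \frac{4}{3} - \frac{\left(2 b^{2} + b\right) \frac{1}{b}}{3} = \frac{4}{3} - \frac{\left(b + 2 b^{2}\right) \frac{1}{b}}{3} = \frac{4}{3} - \frac{\frac{1}{b} \left(b + 2 b^{2}\right)}{3} = \frac{4}{3} - \frac{b + 2 b^{2}}{3 b}$)
$21828 - U{\left(N{\left(-1,-1 \right)} \right)} = 21828 - \left(1 - \frac{2 \left(2 + 3 \left(-1\right) \left(-1\right)\right)}{3}\right) = 21828 - \left(1 - \frac{2 \left(2 + 3\right)}{3}\right) = 21828 - \left(1 - \frac{10}{3}\right) = 21828 - - \frac{7}{3} = 21828 + \frac{7}{3} = \frac{65491}{3}$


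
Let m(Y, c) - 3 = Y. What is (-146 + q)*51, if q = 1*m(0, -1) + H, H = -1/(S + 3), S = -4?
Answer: -7242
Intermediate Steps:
m(Y, c) = 3 + Y
H = 1 (H = -1/(-4 + 3) = -1/(-1) = -1*(-1) = 1)
q = 4 (q = 1*(3 + 0) + 1 = 1*3 + 1 = 3 + 1 = 4)
(-146 + q)*51 = (-146 + 4)*51 = -142*51 = -7242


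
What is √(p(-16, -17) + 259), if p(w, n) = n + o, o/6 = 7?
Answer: 2*√71 ≈ 16.852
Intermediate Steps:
o = 42 (o = 6*7 = 42)
p(w, n) = 42 + n (p(w, n) = n + 42 = 42 + n)
√(p(-16, -17) + 259) = √((42 - 17) + 259) = √(25 + 259) = √284 = 2*√71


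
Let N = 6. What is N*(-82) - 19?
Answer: -511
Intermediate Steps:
N*(-82) - 19 = 6*(-82) - 19 = -492 - 19 = -511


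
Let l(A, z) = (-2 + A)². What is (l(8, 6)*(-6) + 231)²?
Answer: 225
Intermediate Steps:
(l(8, 6)*(-6) + 231)² = ((-2 + 8)²*(-6) + 231)² = (6²*(-6) + 231)² = (36*(-6) + 231)² = (-216 + 231)² = 15² = 225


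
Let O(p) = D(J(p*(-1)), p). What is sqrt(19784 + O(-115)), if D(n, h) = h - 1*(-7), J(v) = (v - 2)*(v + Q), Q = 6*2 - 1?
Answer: 2*sqrt(4919) ≈ 140.27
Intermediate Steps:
Q = 11 (Q = 12 - 1 = 11)
J(v) = (-2 + v)*(11 + v) (J(v) = (v - 2)*(v + 11) = (-2 + v)*(11 + v))
D(n, h) = 7 + h (D(n, h) = h + 7 = 7 + h)
O(p) = 7 + p
sqrt(19784 + O(-115)) = sqrt(19784 + (7 - 115)) = sqrt(19784 - 108) = sqrt(19676) = 2*sqrt(4919)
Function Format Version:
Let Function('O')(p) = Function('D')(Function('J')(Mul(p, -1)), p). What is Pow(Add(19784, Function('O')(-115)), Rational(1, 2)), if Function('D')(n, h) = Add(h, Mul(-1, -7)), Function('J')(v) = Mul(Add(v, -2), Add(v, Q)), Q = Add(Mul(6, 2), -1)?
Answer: Mul(2, Pow(4919, Rational(1, 2))) ≈ 140.27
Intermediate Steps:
Q = 11 (Q = Add(12, -1) = 11)
Function('J')(v) = Mul(Add(-2, v), Add(11, v)) (Function('J')(v) = Mul(Add(v, -2), Add(v, 11)) = Mul(Add(-2, v), Add(11, v)))
Function('D')(n, h) = Add(7, h) (Function('D')(n, h) = Add(h, 7) = Add(7, h))
Function('O')(p) = Add(7, p)
Pow(Add(19784, Function('O')(-115)), Rational(1, 2)) = Pow(Add(19784, Add(7, -115)), Rational(1, 2)) = Pow(Add(19784, -108), Rational(1, 2)) = Pow(19676, Rational(1, 2)) = Mul(2, Pow(4919, Rational(1, 2)))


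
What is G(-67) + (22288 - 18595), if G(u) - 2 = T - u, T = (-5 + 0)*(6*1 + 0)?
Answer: 3732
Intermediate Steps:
T = -30 (T = -5*(6 + 0) = -5*6 = -30)
G(u) = -28 - u (G(u) = 2 + (-30 - u) = -28 - u)
G(-67) + (22288 - 18595) = (-28 - 1*(-67)) + (22288 - 18595) = (-28 + 67) + 3693 = 39 + 3693 = 3732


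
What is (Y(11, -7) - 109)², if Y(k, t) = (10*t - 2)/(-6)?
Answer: 9409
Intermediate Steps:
Y(k, t) = ⅓ - 5*t/3 (Y(k, t) = (-2 + 10*t)*(-⅙) = ⅓ - 5*t/3)
(Y(11, -7) - 109)² = ((⅓ - 5/3*(-7)) - 109)² = ((⅓ + 35/3) - 109)² = (12 - 109)² = (-97)² = 9409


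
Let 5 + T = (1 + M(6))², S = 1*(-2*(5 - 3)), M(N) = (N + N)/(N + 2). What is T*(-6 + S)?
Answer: -25/2 ≈ -12.500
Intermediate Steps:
M(N) = 2*N/(2 + N) (M(N) = (2*N)/(2 + N) = 2*N/(2 + N))
S = -4 (S = 1*(-2*2) = 1*(-4) = -4)
T = 5/4 (T = -5 + (1 + 2*6/(2 + 6))² = -5 + (1 + 2*6/8)² = -5 + (1 + 2*6*(⅛))² = -5 + (1 + 3/2)² = -5 + (5/2)² = -5 + 25/4 = 5/4 ≈ 1.2500)
T*(-6 + S) = 5*(-6 - 4)/4 = (5/4)*(-10) = -25/2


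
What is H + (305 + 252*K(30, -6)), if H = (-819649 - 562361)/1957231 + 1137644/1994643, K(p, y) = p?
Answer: 30704250013468379/3903977113533 ≈ 7864.9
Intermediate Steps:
H = -529984468666/3903977113533 (H = -1382010*1/1957231 + 1137644*(1/1994643) = -1382010/1957231 + 1137644/1994643 = -529984468666/3903977113533 ≈ -0.13576)
H + (305 + 252*K(30, -6)) = -529984468666/3903977113533 + (305 + 252*30) = -529984468666/3903977113533 + (305 + 7560) = -529984468666/3903977113533 + 7865 = 30704250013468379/3903977113533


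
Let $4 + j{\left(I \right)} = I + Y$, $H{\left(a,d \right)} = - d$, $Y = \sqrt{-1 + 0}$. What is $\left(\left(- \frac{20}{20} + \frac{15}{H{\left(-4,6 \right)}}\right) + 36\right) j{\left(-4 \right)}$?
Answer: $-260 + \frac{65 i}{2} \approx -260.0 + 32.5 i$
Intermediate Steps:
$Y = i$ ($Y = \sqrt{-1} = i \approx 1.0 i$)
$j{\left(I \right)} = -4 + i + I$ ($j{\left(I \right)} = -4 + \left(I + i\right) = -4 + \left(i + I\right) = -4 + i + I$)
$\left(\left(- \frac{20}{20} + \frac{15}{H{\left(-4,6 \right)}}\right) + 36\right) j{\left(-4 \right)} = \left(\left(- \frac{20}{20} + \frac{15}{\left(-1\right) 6}\right) + 36\right) \left(-4 + i - 4\right) = \left(\left(\left(-20\right) \frac{1}{20} + \frac{15}{-6}\right) + 36\right) \left(-8 + i\right) = \left(\left(-1 + 15 \left(- \frac{1}{6}\right)\right) + 36\right) \left(-8 + i\right) = \left(\left(-1 - \frac{5}{2}\right) + 36\right) \left(-8 + i\right) = \left(- \frac{7}{2} + 36\right) \left(-8 + i\right) = \frac{65 \left(-8 + i\right)}{2} = -260 + \frac{65 i}{2}$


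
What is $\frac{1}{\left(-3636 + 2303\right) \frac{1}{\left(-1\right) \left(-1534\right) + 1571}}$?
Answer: $- \frac{3105}{1333} \approx -2.3293$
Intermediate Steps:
$\frac{1}{\left(-3636 + 2303\right) \frac{1}{\left(-1\right) \left(-1534\right) + 1571}} = \frac{1}{\left(-1333\right) \frac{1}{1534 + 1571}} = \frac{1}{\left(-1333\right) \frac{1}{3105}} = \frac{1}{- \frac{1333}{3105}} = - \frac{3105}{1333}$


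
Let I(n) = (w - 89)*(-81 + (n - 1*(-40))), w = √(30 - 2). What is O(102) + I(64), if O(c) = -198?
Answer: -2245 + 46*√7 ≈ -2123.3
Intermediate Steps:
w = 2*√7 (w = √28 = 2*√7 ≈ 5.2915)
I(n) = (-89 + 2*√7)*(-41 + n) (I(n) = (2*√7 - 89)*(-81 + (n - 1*(-40))) = (-89 + 2*√7)*(-81 + (n + 40)) = (-89 + 2*√7)*(-81 + (40 + n)) = (-89 + 2*√7)*(-41 + n))
O(102) + I(64) = -198 + (3649 - 89*64 - 82*√7 + 2*64*√7) = -198 + (3649 - 5696 - 82*√7 + 128*√7) = -198 + (-2047 + 46*√7) = -2245 + 46*√7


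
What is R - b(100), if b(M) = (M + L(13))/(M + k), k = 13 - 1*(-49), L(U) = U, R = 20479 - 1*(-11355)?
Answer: 5156995/162 ≈ 31833.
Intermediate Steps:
R = 31834 (R = 20479 + 11355 = 31834)
k = 62 (k = 13 + 49 = 62)
b(M) = (13 + M)/(62 + M) (b(M) = (M + 13)/(M + 62) = (13 + M)/(62 + M))
R - b(100) = 31834 - (13 + 100)/(62 + 100) = 31834 - 113/162 = 5156995/162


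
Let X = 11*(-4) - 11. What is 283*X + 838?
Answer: -14727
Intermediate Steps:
X = -55 (X = -44 - 11 = -55)
283*X + 838 = 283*(-55) + 838 = -15565 + 838 = -14727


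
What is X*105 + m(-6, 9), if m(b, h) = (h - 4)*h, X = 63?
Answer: 6660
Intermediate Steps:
m(b, h) = h*(-4 + h) (m(b, h) = (-4 + h)*h = h*(-4 + h))
X*105 + m(-6, 9) = 63*105 + 9*(-4 + 9) = 6615 + 9*5 = 6615 + 45 = 6660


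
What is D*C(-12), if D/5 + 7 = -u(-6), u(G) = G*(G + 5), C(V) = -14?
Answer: 910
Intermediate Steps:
u(G) = G*(5 + G)
D = -65 (D = -35 + 5*(-(-6)*(5 - 6)) = -35 + 5*(-(-6)*(-1)) = -35 + 5*(-1*6) = -35 + 5*(-6) = -35 - 30 = -65)
D*C(-12) = -65*(-14) = 910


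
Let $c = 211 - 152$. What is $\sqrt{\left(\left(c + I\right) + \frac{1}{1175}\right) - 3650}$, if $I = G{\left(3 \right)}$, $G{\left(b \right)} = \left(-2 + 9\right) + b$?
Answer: $\frac{i \sqrt{197760678}}{235} \approx 59.841 i$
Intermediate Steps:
$c = 59$
$G{\left(b \right)} = 7 + b$
$I = 10$ ($I = 7 + 3 = 10$)
$\sqrt{\left(\left(c + I\right) + \frac{1}{1175}\right) - 3650} = \sqrt{\left(\left(59 + 10\right) + \frac{1}{1175}\right) - 3650} = \sqrt{\left(69 + \frac{1}{1175}\right) - 3650} = \sqrt{\frac{81076}{1175} - 3650} = \sqrt{- \frac{4207674}{1175}} = \frac{i \sqrt{197760678}}{235}$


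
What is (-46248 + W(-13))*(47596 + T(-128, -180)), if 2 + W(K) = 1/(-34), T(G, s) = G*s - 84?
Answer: -55471545276/17 ≈ -3.2630e+9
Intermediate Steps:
T(G, s) = -84 + G*s
W(K) = -69/34 (W(K) = -2 + 1/(-34) = -2 - 1/34 = -69/34)
(-46248 + W(-13))*(47596 + T(-128, -180)) = (-46248 - 69/34)*(47596 + (-84 - 128*(-180))) = -1572501*(47596 + (-84 + 23040))/34 = -1572501*(47596 + 22956)/34 = -1572501/34*70552 = -55471545276/17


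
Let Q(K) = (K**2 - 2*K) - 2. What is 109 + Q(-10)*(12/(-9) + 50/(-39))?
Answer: -2595/13 ≈ -199.62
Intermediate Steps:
Q(K) = -2 + K**2 - 2*K
109 + Q(-10)*(12/(-9) + 50/(-39)) = 109 + (-2 + (-10)**2 - 2*(-10))*(12/(-9) + 50/(-39)) = 109 + (-2 + 100 + 20)*(12*(-1/9) + 50*(-1/39)) = 109 + 118*(-4/3 - 50/39) = 109 + 118*(-34/13) = 109 - 4012/13 = -2595/13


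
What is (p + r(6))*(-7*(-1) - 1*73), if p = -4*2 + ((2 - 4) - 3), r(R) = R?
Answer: 462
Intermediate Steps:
p = -13 (p = -8 + (-2 - 3) = -8 - 5 = -13)
(p + r(6))*(-7*(-1) - 1*73) = (-13 + 6)*(-7*(-1) - 1*73) = -7*(7 - 73) = -7*(-66) = 462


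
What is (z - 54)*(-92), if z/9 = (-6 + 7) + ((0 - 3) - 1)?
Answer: 7452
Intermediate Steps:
z = -27 (z = 9*((-6 + 7) + ((0 - 3) - 1)) = 9*(1 + (-3 - 1)) = 9*(1 - 4) = 9*(-3) = -27)
(z - 54)*(-92) = (-27 - 54)*(-92) = -81*(-92) = 7452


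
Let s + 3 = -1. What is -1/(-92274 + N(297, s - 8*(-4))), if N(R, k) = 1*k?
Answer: 1/92246 ≈ 1.0841e-5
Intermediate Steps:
s = -4 (s = -3 - 1 = -4)
N(R, k) = k
-1/(-92274 + N(297, s - 8*(-4))) = -1/(-92274 + (-4 - 8*(-4))) = -1/(-92274 + (-4 + 32)) = -1/(-92274 + 28) = -1/(-92246) = -1*(-1/92246) = 1/92246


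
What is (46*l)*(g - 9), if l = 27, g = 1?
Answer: -9936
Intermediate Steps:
(46*l)*(g - 9) = (46*27)*(1 - 9) = 1242*(-8) = -9936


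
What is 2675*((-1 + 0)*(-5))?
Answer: 13375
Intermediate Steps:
2675*((-1 + 0)*(-5)) = 2675*(-1*(-5)) = 2675*5 = 13375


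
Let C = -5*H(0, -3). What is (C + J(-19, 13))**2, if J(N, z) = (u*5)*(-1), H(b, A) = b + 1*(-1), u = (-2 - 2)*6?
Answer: 15625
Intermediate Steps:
u = -24 (u = -4*6 = -24)
H(b, A) = -1 + b (H(b, A) = b - 1 = -1 + b)
J(N, z) = 120 (J(N, z) = -24*5*(-1) = -120*(-1) = 120)
C = 5 (C = -5*(-1 + 0) = -5*(-1) = 5)
(C + J(-19, 13))**2 = (5 + 120)**2 = 125**2 = 15625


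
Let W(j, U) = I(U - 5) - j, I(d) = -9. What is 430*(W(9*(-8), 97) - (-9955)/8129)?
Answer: 20408660/739 ≈ 27617.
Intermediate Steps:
W(j, U) = -9 - j
430*(W(9*(-8), 97) - (-9955)/8129) = 430*((-9 - 9*(-8)) - (-9955)/8129) = 430*((-9 - 1*(-72)) - (-9955)/8129) = 430*((-9 + 72) - 1*(-905/739)) = 430*(63 + 905/739) = 430*(47462/739) = 20408660/739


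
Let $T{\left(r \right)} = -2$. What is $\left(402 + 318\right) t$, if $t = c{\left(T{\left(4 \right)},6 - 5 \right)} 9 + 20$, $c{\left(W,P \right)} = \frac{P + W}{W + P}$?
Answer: $20880$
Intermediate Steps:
$c{\left(W,P \right)} = 1$ ($c{\left(W,P \right)} = \frac{P + W}{P + W} = 1$)
$t = 29$ ($t = 1 \cdot 9 + 20 = 9 + 20 = 29$)
$\left(402 + 318\right) t = \left(402 + 318\right) 29 = 720 \cdot 29 = 20880$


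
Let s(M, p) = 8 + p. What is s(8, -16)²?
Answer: 64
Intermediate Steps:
s(8, -16)² = (8 - 16)² = (-8)² = 64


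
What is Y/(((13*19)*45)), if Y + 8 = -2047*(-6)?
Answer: 646/585 ≈ 1.1043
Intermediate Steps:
Y = 12274 (Y = -8 - 2047*(-6) = -8 + 12282 = 12274)
Y/(((13*19)*45)) = 12274/(((13*19)*45)) = 12274/((247*45)) = 12274/11115 = 12274*(1/11115) = 646/585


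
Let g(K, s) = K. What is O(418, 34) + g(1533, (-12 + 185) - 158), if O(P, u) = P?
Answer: 1951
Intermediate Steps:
O(418, 34) + g(1533, (-12 + 185) - 158) = 418 + 1533 = 1951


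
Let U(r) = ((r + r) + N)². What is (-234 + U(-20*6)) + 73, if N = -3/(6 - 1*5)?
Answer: 58888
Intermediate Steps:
N = -3 (N = -3/(6 - 5) = -3/1 = -3*1 = -3)
U(r) = (-3 + 2*r)² (U(r) = ((r + r) - 3)² = (2*r - 3)² = (-3 + 2*r)²)
(-234 + U(-20*6)) + 73 = (-234 + (-3 + 2*(-20*6))²) + 73 = (-234 + (-3 + 2*(-5*24))²) + 73 = (-234 + (-3 + 2*(-120))²) + 73 = (-234 + (-3 - 240)²) + 73 = (-234 + (-243)²) + 73 = (-234 + 59049) + 73 = 58815 + 73 = 58888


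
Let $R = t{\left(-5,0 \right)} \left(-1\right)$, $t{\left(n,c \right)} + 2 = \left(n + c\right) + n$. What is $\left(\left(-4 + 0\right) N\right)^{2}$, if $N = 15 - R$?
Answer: $144$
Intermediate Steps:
$t{\left(n,c \right)} = -2 + c + 2 n$ ($t{\left(n,c \right)} = -2 + \left(\left(n + c\right) + n\right) = -2 + \left(\left(c + n\right) + n\right) = -2 + \left(c + 2 n\right) = -2 + c + 2 n$)
$R = 12$ ($R = \left(-2 + 0 + 2 \left(-5\right)\right) \left(-1\right) = \left(-2 + 0 - 10\right) \left(-1\right) = \left(-12\right) \left(-1\right) = 12$)
$N = 3$ ($N = 15 - 12 = 3$)
$\left(\left(-4 + 0\right) N\right)^{2} = \left(\left(-4 + 0\right) 3\right)^{2} = \left(\left(-4\right) 3\right)^{2} = \left(-12\right)^{2} = 144$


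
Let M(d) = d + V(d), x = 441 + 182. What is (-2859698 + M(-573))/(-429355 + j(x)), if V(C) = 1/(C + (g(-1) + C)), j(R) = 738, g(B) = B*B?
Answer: 3275010296/490766465 ≈ 6.6733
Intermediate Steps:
g(B) = B²
x = 623
V(C) = 1/(1 + 2*C) (V(C) = 1/(C + ((-1)² + C)) = 1/(C + (1 + C)) = 1/(1 + 2*C))
M(d) = d + 1/(1 + 2*d)
(-2859698 + M(-573))/(-429355 + j(x)) = (-2859698 + (1 - 573*(1 + 2*(-573)))/(1 + 2*(-573)))/(-429355 + 738) = (-2859698 + (1 - 573*(1 - 1146))/(1 - 1146))/(-428617) = (-2859698 + (1 - 573*(-1145))/(-1145))*(-1/428617) = (-2859698 - (1 + 656085)/1145)*(-1/428617) = (-2859698 - 1/1145*656086)*(-1/428617) = (-2859698 - 656086/1145)*(-1/428617) = -3275010296/1145*(-1/428617) = 3275010296/490766465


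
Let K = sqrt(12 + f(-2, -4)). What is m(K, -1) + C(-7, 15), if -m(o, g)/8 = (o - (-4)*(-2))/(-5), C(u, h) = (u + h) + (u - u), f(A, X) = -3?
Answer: 0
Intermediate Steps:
K = 3 (K = sqrt(12 - 3) = sqrt(9) = 3)
C(u, h) = h + u (C(u, h) = (h + u) + 0 = h + u)
m(o, g) = -64/5 + 8*o/5 (m(o, g) = -8*(o - (-4)*(-2))/(-5) = -8*(o - 1*8)*(-1)/5 = -8*(o - 8)*(-1)/5 = -8*(-8 + o)*(-1)/5 = -8*(8/5 - o/5) = -64/5 + 8*o/5)
m(K, -1) + C(-7, 15) = (-64/5 + (8/5)*3) + (15 - 7) = (-64/5 + 24/5) + 8 = -8 + 8 = 0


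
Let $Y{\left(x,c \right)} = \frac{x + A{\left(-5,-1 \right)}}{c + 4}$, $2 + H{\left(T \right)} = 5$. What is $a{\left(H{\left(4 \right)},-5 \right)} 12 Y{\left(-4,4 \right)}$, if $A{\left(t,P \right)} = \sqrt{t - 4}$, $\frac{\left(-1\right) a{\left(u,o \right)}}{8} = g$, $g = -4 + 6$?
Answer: $96 - 72 i \approx 96.0 - 72.0 i$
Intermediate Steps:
$g = 2$
$H{\left(T \right)} = 3$ ($H{\left(T \right)} = -2 + 5 = 3$)
$a{\left(u,o \right)} = -16$ ($a{\left(u,o \right)} = \left(-8\right) 2 = -16$)
$A{\left(t,P \right)} = \sqrt{-4 + t}$
$Y{\left(x,c \right)} = \frac{x + 3 i}{4 + c}$ ($Y{\left(x,c \right)} = \frac{x + \sqrt{-4 - 5}}{c + 4} = \frac{x + \sqrt{-9}}{4 + c} = \frac{x + 3 i}{4 + c}$)
$a{\left(H{\left(4 \right)},-5 \right)} 12 Y{\left(-4,4 \right)} = \left(-16\right) 12 \frac{-4 + 3 i}{4 + 4} = - 192 \frac{-4 + 3 i}{8} = - 192 \left(- \frac{1}{2} + \frac{3 i}{8}\right) = 96 - 72 i$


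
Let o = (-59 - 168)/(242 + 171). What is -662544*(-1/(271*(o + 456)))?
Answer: 273630672/50975371 ≈ 5.3679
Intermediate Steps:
o = -227/413 ≈ -0.54964
-662544*(-1/(271*(o + 456))) = -662544*(-1/(271*(-227/413 + 456))) = -662544/((-271*188101/413)) = -662544/(-50975371/413) = -662544*(-413/50975371) = 273630672/50975371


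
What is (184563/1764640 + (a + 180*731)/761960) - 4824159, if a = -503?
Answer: -162162297812056721/33614627360 ≈ -4.8242e+6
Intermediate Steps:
(184563/1764640 + (a + 180*731)/761960) - 4824159 = (184563/1764640 + (-503 + 180*731)/761960) - 4824159 = (184563*(1/1764640) + (-503 + 131580)*(1/761960)) - 4824159 = (184563/1764640 + 131077*(1/761960)) - 4824159 = (184563/1764640 + 131077/761960) - 4824159 = 9298333519/33614627360 - 4824159 = -162162297812056721/33614627360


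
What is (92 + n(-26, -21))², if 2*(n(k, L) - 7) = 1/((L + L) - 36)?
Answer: 238486249/24336 ≈ 9799.7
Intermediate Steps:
n(k, L) = 7 + 1/(2*(-36 + 2*L)) (n(k, L) = 7 + 1/(2*((L + L) - 36)) = 7 + 1/(2*(2*L - 36)) = 7 + 1/(2*(-36 + 2*L)))
(92 + n(-26, -21))² = (92 + (-503 + 28*(-21))/(4*(-18 - 21)))² = (92 + (¼)*(-503 - 588)/(-39))² = (92 + (¼)*(-1/39)*(-1091))² = (92 + 1091/156)² = (15443/156)² = 238486249/24336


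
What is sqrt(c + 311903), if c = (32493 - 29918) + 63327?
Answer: sqrt(377805) ≈ 614.66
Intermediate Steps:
c = 65902 (c = 2575 + 63327 = 65902)
sqrt(c + 311903) = sqrt(65902 + 311903) = sqrt(377805)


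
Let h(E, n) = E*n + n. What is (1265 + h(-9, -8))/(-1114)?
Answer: -1329/1114 ≈ -1.1930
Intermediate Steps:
h(E, n) = n + E*n
(1265 + h(-9, -8))/(-1114) = (1265 - 8*(1 - 9))/(-1114) = (1265 - 8*(-8))*(-1/1114) = (1265 + 64)*(-1/1114) = 1329*(-1/1114) = -1329/1114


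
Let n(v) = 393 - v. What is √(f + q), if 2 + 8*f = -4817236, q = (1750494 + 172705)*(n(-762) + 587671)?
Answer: √4529715888877/2 ≈ 1.0642e+6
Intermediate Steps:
q = 1132429574374 (q = (1750494 + 172705)*((393 - 1*(-762)) + 587671) = 1923199*((393 + 762) + 587671) = 1923199*(1155 + 587671) = 1923199*588826 = 1132429574374)
f = -2408619/4 (f = -¼ + (⅛)*(-4817236) = -¼ - 1204309/2 = -2408619/4 ≈ -6.0216e+5)
√(f + q) = √(-2408619/4 + 1132429574374) = √(4529715888877/4) = √4529715888877/2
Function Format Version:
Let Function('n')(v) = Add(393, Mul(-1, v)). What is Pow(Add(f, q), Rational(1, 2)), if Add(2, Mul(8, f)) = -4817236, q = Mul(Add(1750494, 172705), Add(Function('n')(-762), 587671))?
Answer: Mul(Rational(1, 2), Pow(4529715888877, Rational(1, 2))) ≈ 1.0642e+6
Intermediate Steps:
q = 1132429574374 (q = Mul(Add(1750494, 172705), Add(Add(393, Mul(-1, -762)), 587671)) = Mul(1923199, Add(Add(393, 762), 587671)) = Mul(1923199, Add(1155, 587671)) = Mul(1923199, 588826) = 1132429574374)
f = Rational(-2408619, 4) (f = Add(Rational(-1, 4), Mul(Rational(1, 8), -4817236)) = Add(Rational(-1, 4), Rational(-1204309, 2)) = Rational(-2408619, 4) ≈ -6.0216e+5)
Pow(Add(f, q), Rational(1, 2)) = Pow(Add(Rational(-2408619, 4), 1132429574374), Rational(1, 2)) = Pow(Rational(4529715888877, 4), Rational(1, 2)) = Mul(Rational(1, 2), Pow(4529715888877, Rational(1, 2)))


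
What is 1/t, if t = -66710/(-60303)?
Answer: 60303/66710 ≈ 0.90396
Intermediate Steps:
t = 66710/60303 (t = -66710*(-1/60303) = 66710/60303 ≈ 1.1062)
1/t = 1/(66710/60303) = 60303/66710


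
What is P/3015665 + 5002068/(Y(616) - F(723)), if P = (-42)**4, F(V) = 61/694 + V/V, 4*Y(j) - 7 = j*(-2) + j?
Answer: -20936708944970592/641833028945 ≈ -32620.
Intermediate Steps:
Y(j) = 7/4 - j/4 (Y(j) = 7/4 + (j*(-2) + j)/4 = 7/4 + (-2*j + j)/4 = 7/4 + (-j)/4 = 7/4 - j/4)
F(V) = 755/694 (F(V) = 61*(1/694) + 1 = 61/694 + 1 = 755/694)
P = 3111696
P/3015665 + 5002068/(Y(616) - F(723)) = 3111696/3015665 + 5002068/((7/4 - 1/4*616) - 1*755/694) = 3111696*(1/3015665) + 5002068/((7/4 - 154) - 755/694) = 3111696/3015665 + 5002068/(-609/4 - 755/694) = 3111696/3015665 + 5002068/(-212833/1388) = 3111696/3015665 + 5002068*(-1388/212833) = 3111696/3015665 - 6942870384/212833 = -20936708944970592/641833028945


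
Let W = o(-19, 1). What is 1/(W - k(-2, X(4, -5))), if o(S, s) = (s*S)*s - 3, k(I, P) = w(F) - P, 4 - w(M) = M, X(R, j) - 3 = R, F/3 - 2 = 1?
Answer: -⅒ ≈ -0.10000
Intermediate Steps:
F = 9 (F = 6 + 3*1 = 6 + 3 = 9)
X(R, j) = 3 + R
w(M) = 4 - M
k(I, P) = -5 - P (k(I, P) = (4 - 1*9) - P = (4 - 9) - P = -5 - P)
o(S, s) = -3 + S*s² (o(S, s) = (S*s)*s - 3 = S*s² - 3 = -3 + S*s²)
W = -22 (W = -3 - 19*1² = -3 - 19*1 = -3 - 19 = -22)
1/(W - k(-2, X(4, -5))) = 1/(-22 - (-5 - (3 + 4))) = 1/(-22 - (-5 - 1*7)) = 1/(-22 - (-5 - 7)) = 1/(-22 - 1*(-12)) = 1/(-22 + 12) = 1/(-10) = -⅒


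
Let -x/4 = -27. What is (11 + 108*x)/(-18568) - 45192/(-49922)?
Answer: 128142853/463475848 ≈ 0.27648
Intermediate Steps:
x = 108 (x = -4*(-27) = 108)
(11 + 108*x)/(-18568) - 45192/(-49922) = (11 + 108*108)/(-18568) - 45192/(-49922) = (11 + 11664)*(-1/18568) - 45192*(-1/49922) = 11675*(-1/18568) + 22596/24961 = -11675/18568 + 22596/24961 = 128142853/463475848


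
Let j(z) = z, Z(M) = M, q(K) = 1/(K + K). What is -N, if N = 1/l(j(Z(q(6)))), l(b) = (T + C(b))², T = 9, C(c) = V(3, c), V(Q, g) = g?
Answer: -144/11881 ≈ -0.012120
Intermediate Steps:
C(c) = c
q(K) = 1/(2*K)
l(b) = (9 + b)²
N = 144/11881 (N = 1/((9 + (½)/6)²) = 1/((9 + (½)*(⅙))²) = 1/((9 + 1/12)²) = 1/((109/12)²) = 1/(11881/144) = 144/11881 ≈ 0.012120)
-N = -1*144/11881 = -144/11881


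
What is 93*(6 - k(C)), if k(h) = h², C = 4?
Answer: -930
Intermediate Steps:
93*(6 - k(C)) = 93*(6 - 1*4²) = 93*(6 - 1*16) = 93*(6 - 16) = 93*(-10) = -930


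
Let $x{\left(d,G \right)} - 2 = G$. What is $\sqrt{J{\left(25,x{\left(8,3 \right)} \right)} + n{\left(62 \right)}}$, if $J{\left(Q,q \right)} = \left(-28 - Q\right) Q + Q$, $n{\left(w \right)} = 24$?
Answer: $2 i \sqrt{319} \approx 35.721 i$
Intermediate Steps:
$x{\left(d,G \right)} = 2 + G$
$J{\left(Q,q \right)} = Q + Q \left(-28 - Q\right)$ ($J{\left(Q,q \right)} = Q \left(-28 - Q\right) + Q = Q + Q \left(-28 - Q\right)$)
$\sqrt{J{\left(25,x{\left(8,3 \right)} \right)} + n{\left(62 \right)}} = \sqrt{\left(-1\right) 25 \left(27 + 25\right) + 24} = \sqrt{\left(-1\right) 25 \cdot 52 + 24} = \sqrt{-1300 + 24} = \sqrt{-1276} = 2 i \sqrt{319}$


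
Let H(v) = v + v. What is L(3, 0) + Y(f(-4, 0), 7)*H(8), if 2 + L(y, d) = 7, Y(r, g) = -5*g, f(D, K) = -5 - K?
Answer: -555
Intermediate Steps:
H(v) = 2*v
L(y, d) = 5 (L(y, d) = -2 + 7 = 5)
L(3, 0) + Y(f(-4, 0), 7)*H(8) = 5 + (-5*7)*(2*8) = 5 - 35*16 = 5 - 560 = -555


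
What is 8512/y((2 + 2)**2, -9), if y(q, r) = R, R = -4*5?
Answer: -2128/5 ≈ -425.60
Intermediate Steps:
R = -20
y(q, r) = -20
8512/y((2 + 2)**2, -9) = 8512/(-20) = 8512*(-1/20) = -2128/5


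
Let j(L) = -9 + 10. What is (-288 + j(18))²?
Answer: 82369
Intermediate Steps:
j(L) = 1
(-288 + j(18))² = (-288 + 1)² = (-287)² = 82369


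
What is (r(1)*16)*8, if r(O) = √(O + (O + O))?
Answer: 128*√3 ≈ 221.70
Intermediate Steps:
r(O) = √3*√O (r(O) = √(O + 2*O) = √(3*O) = √3*√O)
(r(1)*16)*8 = ((√3*√1)*16)*8 = ((√3*1)*16)*8 = (√3*16)*8 = (16*√3)*8 = 128*√3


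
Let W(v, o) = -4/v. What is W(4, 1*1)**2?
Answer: 1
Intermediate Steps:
W(4, 1*1)**2 = (-4/4)**2 = (-4*1/4)**2 = (-1)**2 = 1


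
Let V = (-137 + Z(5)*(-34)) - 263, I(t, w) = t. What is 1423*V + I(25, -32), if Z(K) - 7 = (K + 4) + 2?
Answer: -1440051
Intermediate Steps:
Z(K) = 13 + K (Z(K) = 7 + ((K + 4) + 2) = 7 + ((4 + K) + 2) = 7 + (6 + K) = 13 + K)
V = -1012 (V = (-137 + (13 + 5)*(-34)) - 263 = (-137 + 18*(-34)) - 263 = (-137 - 612) - 263 = -749 - 263 = -1012)
1423*V + I(25, -32) = 1423*(-1012) + 25 = -1440076 + 25 = -1440051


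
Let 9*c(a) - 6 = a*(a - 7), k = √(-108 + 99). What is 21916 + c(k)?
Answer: 65747/3 - 7*I/3 ≈ 21916.0 - 2.3333*I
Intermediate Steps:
k = 3*I (k = √(-9) = 3*I ≈ 3.0*I)
c(a) = ⅔ + a*(-7 + a)/9 (c(a) = ⅔ + (a*(a - 7))/9 = ⅔ + (a*(-7 + a))/9 = ⅔ + a*(-7 + a)/9)
21916 + c(k) = 21916 + (⅔ - 7*I/3 + (3*I)²/9) = 21916 + (⅔ - 7*I/3 + (⅑)*(-9)) = 21916 + (⅔ - 7*I/3 - 1) = 21916 + (-⅓ - 7*I/3) = 65747/3 - 7*I/3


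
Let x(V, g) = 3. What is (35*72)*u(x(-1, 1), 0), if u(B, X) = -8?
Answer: -20160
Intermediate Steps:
(35*72)*u(x(-1, 1), 0) = (35*72)*(-8) = 2520*(-8) = -20160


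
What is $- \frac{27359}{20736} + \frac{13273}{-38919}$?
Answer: $- \frac{446671283}{269008128} \approx -1.6604$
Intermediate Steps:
$- \frac{27359}{20736} + \frac{13273}{-38919} = \left(-27359\right) \frac{1}{20736} + 13273 \left(- \frac{1}{38919}\right) = - \frac{27359}{20736} - \frac{13273}{38919} = - \frac{446671283}{269008128}$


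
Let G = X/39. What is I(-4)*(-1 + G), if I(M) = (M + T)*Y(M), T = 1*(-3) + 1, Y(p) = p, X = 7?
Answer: -256/13 ≈ -19.692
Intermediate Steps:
G = 7/39 ≈ 0.17949
T = -2 (T = -3 + 1 = -2)
I(M) = M*(-2 + M) (I(M) = (M - 2)*M = (-2 + M)*M = M*(-2 + M))
I(-4)*(-1 + G) = (-4*(-2 - 4))*(-1 + 7/39) = -4*(-6)*(-32/39) = 24*(-32/39) = -256/13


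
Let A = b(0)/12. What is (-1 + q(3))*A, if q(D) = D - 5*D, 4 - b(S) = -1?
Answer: -65/12 ≈ -5.4167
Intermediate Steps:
b(S) = 5 (b(S) = 4 - 1*(-1) = 4 + 1 = 5)
q(D) = -4*D
A = 5/12 ≈ 0.41667
(-1 + q(3))*A = (-1 - 4*3)*(5/12) = (-1 - 12)*(5/12) = -13*5/12 = -65/12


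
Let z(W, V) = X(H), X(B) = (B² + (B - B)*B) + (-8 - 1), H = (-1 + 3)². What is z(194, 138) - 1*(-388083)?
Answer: 388090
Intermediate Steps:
H = 4 (H = 2² = 4)
X(B) = -9 + B² (X(B) = (B² + 0*B) - 9 = (B² + 0) - 9 = B² - 9 = -9 + B²)
z(W, V) = 7 (z(W, V) = -9 + 4² = -9 + 16 = 7)
z(194, 138) - 1*(-388083) = 7 - 1*(-388083) = 7 + 388083 = 388090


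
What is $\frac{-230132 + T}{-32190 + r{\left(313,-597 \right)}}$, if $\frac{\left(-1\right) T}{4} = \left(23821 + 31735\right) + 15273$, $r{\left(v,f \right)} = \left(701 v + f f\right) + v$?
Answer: $- \frac{513448}{543945} \approx -0.94393$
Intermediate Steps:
$r{\left(v,f \right)} = f^{2} + 702 v$ ($r{\left(v,f \right)} = \left(701 v + f^{2}\right) + v = \left(f^{2} + 701 v\right) + v = f^{2} + 702 v$)
$T = -283316$ ($T = - 4 \left(\left(23821 + 31735\right) + 15273\right) = - 4 \left(55556 + 15273\right) = \left(-4\right) 70829 = -283316$)
$\frac{-230132 + T}{-32190 + r{\left(313,-597 \right)}} = \frac{-230132 - 283316}{-32190 + \left(\left(-597\right)^{2} + 702 \cdot 313\right)} = - \frac{513448}{-32190 + \left(356409 + 219726\right)} = - \frac{513448}{-32190 + 576135} = - \frac{513448}{543945}$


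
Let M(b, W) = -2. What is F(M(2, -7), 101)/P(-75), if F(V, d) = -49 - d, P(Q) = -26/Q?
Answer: -5625/13 ≈ -432.69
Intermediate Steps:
F(M(2, -7), 101)/P(-75) = (-49 - 1*101)/((-26/(-75))) = (-49 - 101)/((-26*(-1/75))) = -150/26/75 = -150*75/26 = -5625/13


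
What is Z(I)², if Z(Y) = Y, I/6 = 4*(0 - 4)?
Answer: 9216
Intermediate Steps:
I = -96 (I = 6*(4*(0 - 4)) = 6*(4*(-4)) = 6*(-16) = -96)
Z(I)² = (-96)² = 9216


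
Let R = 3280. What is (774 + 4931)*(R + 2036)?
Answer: 30327780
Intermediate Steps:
(774 + 4931)*(R + 2036) = (774 + 4931)*(3280 + 2036) = 5705*5316 = 30327780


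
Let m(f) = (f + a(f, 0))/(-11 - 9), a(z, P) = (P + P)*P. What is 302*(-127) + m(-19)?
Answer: -767061/20 ≈ -38353.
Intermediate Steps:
a(z, P) = 2*P**2 (a(z, P) = (2*P)*P = 2*P**2)
m(f) = -f/20 (m(f) = (f + 2*0**2)/(-11 - 9) = (f + 2*0)/(-20) = (f + 0)*(-1/20) = f*(-1/20) = -f/20)
302*(-127) + m(-19) = 302*(-127) - 1/20*(-19) = -38354 + 19/20 = -767061/20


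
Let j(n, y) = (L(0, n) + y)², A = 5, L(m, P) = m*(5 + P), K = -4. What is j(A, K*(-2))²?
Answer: 4096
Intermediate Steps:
j(n, y) = y² (j(n, y) = (0*(5 + n) + y)² = (0 + y)² = y²)
j(A, K*(-2))² = ((-4*(-2))²)² = (8²)² = 64² = 4096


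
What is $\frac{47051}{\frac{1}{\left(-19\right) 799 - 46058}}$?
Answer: $-2881356189$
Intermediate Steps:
$\frac{47051}{\frac{1}{\left(-19\right) 799 - 46058}} = \frac{47051}{\frac{1}{-15181 - 46058}} = \frac{47051}{\frac{1}{-61239}} = \frac{47051}{- \frac{1}{61239}} = 47051 \left(-61239\right) = -2881356189$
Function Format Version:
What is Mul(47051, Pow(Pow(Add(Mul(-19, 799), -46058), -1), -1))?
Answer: -2881356189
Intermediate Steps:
Mul(47051, Pow(Pow(Add(Mul(-19, 799), -46058), -1), -1)) = Mul(47051, Pow(Pow(Add(-15181, -46058), -1), -1)) = Mul(47051, Pow(Pow(-61239, -1), -1)) = Mul(47051, Pow(Rational(-1, 61239), -1)) = Mul(47051, -61239) = -2881356189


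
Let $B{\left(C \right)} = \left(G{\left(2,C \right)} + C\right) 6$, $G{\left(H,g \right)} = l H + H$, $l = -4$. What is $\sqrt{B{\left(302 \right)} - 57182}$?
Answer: $i \sqrt{55406} \approx 235.38 i$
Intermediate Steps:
$G{\left(H,g \right)} = - 3 H$ ($G{\left(H,g \right)} = - 4 H + H = - 3 H$)
$B{\left(C \right)} = -36 + 6 C$ ($B{\left(C \right)} = \left(\left(-3\right) 2 + C\right) 6 = \left(-6 + C\right) 6 = -36 + 6 C$)
$\sqrt{B{\left(302 \right)} - 57182} = \sqrt{\left(-36 + 6 \cdot 302\right) - 57182} = \sqrt{\left(-36 + 1812\right) - 57182} = \sqrt{1776 - 57182} = \sqrt{-55406} = i \sqrt{55406}$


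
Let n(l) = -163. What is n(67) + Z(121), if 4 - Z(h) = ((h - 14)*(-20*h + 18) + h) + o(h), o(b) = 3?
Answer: 256731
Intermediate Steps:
Z(h) = 1 - h - (-14 + h)*(18 - 20*h) (Z(h) = 4 - (((h - 14)*(-20*h + 18) + h) + 3) = 4 - (((-14 + h)*(18 - 20*h) + h) + 3) = 4 - ((h + (-14 + h)*(18 - 20*h)) + 3) = 4 - (3 + h + (-14 + h)*(18 - 20*h)) = 4 + (-3 - h - (-14 + h)*(18 - 20*h)) = 1 - h - (-14 + h)*(18 - 20*h))
n(67) + Z(121) = -163 + (253 - 299*121 + 20*121²) = -163 + (253 - 36179 + 20*14641) = -163 + (253 - 36179 + 292820) = -163 + 256894 = 256731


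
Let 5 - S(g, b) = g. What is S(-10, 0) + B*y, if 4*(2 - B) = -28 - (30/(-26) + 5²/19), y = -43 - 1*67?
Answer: -241925/247 ≈ -979.45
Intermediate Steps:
S(g, b) = 5 - g
y = -110 (y = -43 - 67 = -110)
B = 2233/247 (B = 2 - (-28 - (30/(-26) + 5²/19))/4 = 2 - (-28 - (30*(-1/26) + 25*(1/19)))/4 = 2 - (-28 - (-15/13 + 25/19))/4 = 2 - (-28 - 1*40/247)/4 = 2 - (-28 - 40/247)/4 = 2 - ¼*(-6956/247) = 2 + 1739/247 = 2233/247 ≈ 9.0405)
S(-10, 0) + B*y = (5 - 1*(-10)) + (2233/247)*(-110) = (5 + 10) - 245630/247 = 15 - 245630/247 = -241925/247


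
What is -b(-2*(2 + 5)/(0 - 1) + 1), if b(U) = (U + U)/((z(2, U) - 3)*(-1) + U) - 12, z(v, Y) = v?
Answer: 81/8 ≈ 10.125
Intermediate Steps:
b(U) = -12 + 2*U/(1 + U) (b(U) = (U + U)/((2 - 3)*(-1) + U) - 12 = (2*U)/(-1*(-1) + U) - 12 = (2*U)/(1 + U) - 12 = 2*U/(1 + U) - 12 = -12 + 2*U/(1 + U))
-b(-2*(2 + 5)/(0 - 1) + 1) = -2*(-6 - 5*(-2*(2 + 5)/(0 - 1) + 1))/(1 + (-2*(2 + 5)/(0 - 1) + 1)) = -2*(-6 - 5*(-14/(-1) + 1))/(1 + (-14/(-1) + 1)) = -2*(-6 - 5*(-14*(-1) + 1))/(1 + (-14*(-1) + 1)) = -2*(-6 - 5*(-2*(-7) + 1))/(1 + (-2*(-7) + 1)) = -2*(-6 - 5*(14 + 1))/(1 + (14 + 1)) = -2*(-6 - 5*15)/(1 + 15) = -2*(-6 - 75)/16 = -2*(-81)/16 = -1*(-81/8) = 81/8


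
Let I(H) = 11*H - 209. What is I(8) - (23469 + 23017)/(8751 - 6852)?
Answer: -276265/1899 ≈ -145.48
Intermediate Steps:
I(H) = -209 + 11*H
I(8) - (23469 + 23017)/(8751 - 6852) = (-209 + 11*8) - (23469 + 23017)/(8751 - 6852) = (-209 + 88) - 46486/1899 = -121 - 46486/1899 = -276265/1899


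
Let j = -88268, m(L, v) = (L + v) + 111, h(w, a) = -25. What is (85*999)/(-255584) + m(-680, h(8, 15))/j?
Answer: -1835865081/5639972128 ≈ -0.32551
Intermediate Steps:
m(L, v) = 111 + L + v
(85*999)/(-255584) + m(-680, h(8, 15))/j = (85*999)/(-255584) + (111 - 680 - 25)/(-88268) = 84915*(-1/255584) - 594*(-1/88268) = -84915/255584 + 297/44134 = -1835865081/5639972128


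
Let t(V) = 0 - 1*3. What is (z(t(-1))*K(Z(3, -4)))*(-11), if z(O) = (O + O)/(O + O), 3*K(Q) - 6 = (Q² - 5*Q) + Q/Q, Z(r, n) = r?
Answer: -11/3 ≈ -3.6667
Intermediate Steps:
K(Q) = 7/3 - 5*Q/3 + Q²/3 (K(Q) = 2 + ((Q² - 5*Q) + Q/Q)/3 = 2 + ((Q² - 5*Q) + 1)/3 = 2 + (1 + Q² - 5*Q)/3 = 2 + (⅓ - 5*Q/3 + Q²/3) = 7/3 - 5*Q/3 + Q²/3)
t(V) = -3 (t(V) = 0 - 3 = -3)
z(O) = 1 (z(O) = (2*O)/((2*O)) = (2*O)*(1/(2*O)) = 1)
(z(t(-1))*K(Z(3, -4)))*(-11) = (1*(7/3 - 5/3*3 + (⅓)*3²))*(-11) = (1*(7/3 - 5 + (⅓)*9))*(-11) = (1*(7/3 - 5 + 3))*(-11) = (1*(⅓))*(-11) = (⅓)*(-11) = -11/3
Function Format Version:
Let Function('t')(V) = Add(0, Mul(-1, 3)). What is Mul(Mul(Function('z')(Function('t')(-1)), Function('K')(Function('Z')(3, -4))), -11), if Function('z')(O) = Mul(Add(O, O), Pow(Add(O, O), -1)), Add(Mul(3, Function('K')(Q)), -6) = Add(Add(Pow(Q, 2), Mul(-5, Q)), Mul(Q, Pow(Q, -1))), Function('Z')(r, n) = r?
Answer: Rational(-11, 3) ≈ -3.6667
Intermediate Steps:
Function('K')(Q) = Add(Rational(7, 3), Mul(Rational(-5, 3), Q), Mul(Rational(1, 3), Pow(Q, 2))) (Function('K')(Q) = Add(2, Mul(Rational(1, 3), Add(Add(Pow(Q, 2), Mul(-5, Q)), Mul(Q, Pow(Q, -1))))) = Add(2, Mul(Rational(1, 3), Add(Add(Pow(Q, 2), Mul(-5, Q)), 1))) = Add(2, Mul(Rational(1, 3), Add(1, Pow(Q, 2), Mul(-5, Q)))) = Add(2, Add(Rational(1, 3), Mul(Rational(-5, 3), Q), Mul(Rational(1, 3), Pow(Q, 2)))) = Add(Rational(7, 3), Mul(Rational(-5, 3), Q), Mul(Rational(1, 3), Pow(Q, 2))))
Function('t')(V) = -3 (Function('t')(V) = Add(0, -3) = -3)
Function('z')(O) = 1 (Function('z')(O) = Mul(Mul(2, O), Pow(Mul(2, O), -1)) = Mul(Mul(2, O), Mul(Rational(1, 2), Pow(O, -1))) = 1)
Mul(Mul(Function('z')(Function('t')(-1)), Function('K')(Function('Z')(3, -4))), -11) = Mul(Mul(1, Add(Rational(7, 3), Mul(Rational(-5, 3), 3), Mul(Rational(1, 3), Pow(3, 2)))), -11) = Mul(Mul(1, Add(Rational(7, 3), -5, Mul(Rational(1, 3), 9))), -11) = Mul(Mul(1, Add(Rational(7, 3), -5, 3)), -11) = Mul(Mul(1, Rational(1, 3)), -11) = Mul(Rational(1, 3), -11) = Rational(-11, 3)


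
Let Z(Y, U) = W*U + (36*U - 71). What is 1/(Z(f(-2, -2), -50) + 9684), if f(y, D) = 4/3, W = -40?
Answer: 1/9813 ≈ 0.00010191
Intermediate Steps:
f(y, D) = 4/3 (f(y, D) = 4*(⅓) = 4/3)
Z(Y, U) = -71 - 4*U (Z(Y, U) = -40*U + (36*U - 71) = -40*U + (-71 + 36*U) = -71 - 4*U)
1/(Z(f(-2, -2), -50) + 9684) = 1/((-71 - 4*(-50)) + 9684) = 1/((-71 + 200) + 9684) = 1/(129 + 9684) = 1/9813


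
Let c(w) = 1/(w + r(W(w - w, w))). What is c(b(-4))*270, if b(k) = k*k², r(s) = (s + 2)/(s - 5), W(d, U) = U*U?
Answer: -552285/128863 ≈ -4.2858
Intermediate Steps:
W(d, U) = U²
r(s) = (2 + s)/(-5 + s)
b(k) = k³
c(w) = 1/(w + (2 + w²)/(-5 + w²))
c(b(-4))*270 = ((-5 + ((-4)³)²)/(2 + ((-4)³)² + (-4)³*(-5 + ((-4)³)²)))*270 = ((-5 + (-64)²)/(2 + (-64)² - 64*(-5 + (-64)²)))*270 = ((-5 + 4096)/(2 + 4096 - 64*(-5 + 4096)))*270 = (4091/(2 + 4096 - 64*4091))*270 = (4091/(2 + 4096 - 261824))*270 = (4091/(-257726))*270 = -1/257726*4091*270 = -4091/257726*270 = -552285/128863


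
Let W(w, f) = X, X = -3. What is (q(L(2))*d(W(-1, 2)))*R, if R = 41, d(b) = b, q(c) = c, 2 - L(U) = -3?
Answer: -615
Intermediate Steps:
L(U) = 5 (L(U) = 2 - 1*(-3) = 2 + 3 = 5)
W(w, f) = -3
(q(L(2))*d(W(-1, 2)))*R = (5*(-3))*41 = -15*41 = -615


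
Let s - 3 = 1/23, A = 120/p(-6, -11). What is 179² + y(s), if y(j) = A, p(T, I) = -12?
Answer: 32031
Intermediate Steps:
A = -10 (A = 120/(-12) = 120*(-1/12) = -10)
s = 70/23 (s = 3 + 1/23 = 70/23 ≈ 3.0435)
y(j) = -10
179² + y(s) = 179² - 10 = 32041 - 10 = 32031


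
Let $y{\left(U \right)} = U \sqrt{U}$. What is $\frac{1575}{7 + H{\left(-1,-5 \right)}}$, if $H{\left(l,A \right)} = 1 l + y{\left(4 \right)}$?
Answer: $\frac{225}{2} \approx 112.5$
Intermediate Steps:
$y{\left(U \right)} = U^{\frac{3}{2}}$
$H{\left(l,A \right)} = 8 + l$ ($H{\left(l,A \right)} = 1 l + 4^{\frac{3}{2}} = l + 8 = 8 + l$)
$\frac{1575}{7 + H{\left(-1,-5 \right)}} = \frac{1575}{7 + \left(8 - 1\right)} = \frac{1575}{7 + 7} = \frac{1575}{14} = 1575 \cdot \frac{1}{14} = \frac{225}{2}$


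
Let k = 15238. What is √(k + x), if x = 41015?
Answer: √56253 ≈ 237.18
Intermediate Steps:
√(k + x) = √(15238 + 41015) = √56253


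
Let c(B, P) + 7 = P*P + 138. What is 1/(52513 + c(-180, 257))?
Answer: 1/118693 ≈ 8.4251e-6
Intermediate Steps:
c(B, P) = 131 + P² (c(B, P) = -7 + (P*P + 138) = -7 + (P² + 138) = -7 + (138 + P²) = 131 + P²)
1/(52513 + c(-180, 257)) = 1/(52513 + (131 + 257²)) = 1/(52513 + (131 + 66049)) = 1/(52513 + 66180) = 1/118693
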